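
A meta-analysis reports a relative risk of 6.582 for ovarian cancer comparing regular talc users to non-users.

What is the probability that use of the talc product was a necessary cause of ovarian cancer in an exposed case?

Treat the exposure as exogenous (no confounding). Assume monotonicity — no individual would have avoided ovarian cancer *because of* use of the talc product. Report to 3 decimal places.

PN ≈ 0.848

Under exogeneity and monotonicity, PN = (RR − 1) / RR = 1 − 1/RR.
PN = (6.582 − 1) / 6.582 = 5.582 / 6.582 ≈ 0.8481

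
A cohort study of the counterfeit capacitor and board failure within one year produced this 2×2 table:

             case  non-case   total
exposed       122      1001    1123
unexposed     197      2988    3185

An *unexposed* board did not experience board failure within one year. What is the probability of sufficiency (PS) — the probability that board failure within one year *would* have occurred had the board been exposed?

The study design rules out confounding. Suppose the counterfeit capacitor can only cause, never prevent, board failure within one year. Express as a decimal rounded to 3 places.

p₁ = P(outcome | exposed) = 122/1123 = 0.10864
p₀ = P(outcome | unexposed) = 197/3185 = 0.061852
Under exogeneity and monotonicity, PS = (p₁ − p₀)/(1 − p₀).
PS = (0.10864 − 0.061852) / 0.93815 ≈ 0.0499

PS ≈ 0.050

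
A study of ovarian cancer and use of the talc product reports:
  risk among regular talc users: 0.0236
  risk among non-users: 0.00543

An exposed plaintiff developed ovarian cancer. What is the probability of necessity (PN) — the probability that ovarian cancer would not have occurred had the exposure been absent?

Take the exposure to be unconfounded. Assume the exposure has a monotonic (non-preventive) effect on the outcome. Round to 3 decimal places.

Let p₁ = 0.0236, p₀ = 0.00543.
Under exogeneity and monotonicity, PN = (p₁ − p₀) / p₁.
PN = (0.0236 − 0.00543) / 0.0236 = 0.01817 / 0.0236 ≈ 0.7699

PN ≈ 0.770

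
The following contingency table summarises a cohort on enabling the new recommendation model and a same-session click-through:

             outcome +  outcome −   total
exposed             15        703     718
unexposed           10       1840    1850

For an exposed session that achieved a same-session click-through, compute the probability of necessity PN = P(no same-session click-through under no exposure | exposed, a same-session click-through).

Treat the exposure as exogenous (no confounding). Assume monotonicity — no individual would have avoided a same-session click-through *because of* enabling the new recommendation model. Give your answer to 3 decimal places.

p₁ = P(outcome | exposed) = 15/718 = 0.020891
p₀ = P(outcome | unexposed) = 10/1850 = 0.0054054
Under exogeneity and monotonicity, PN = (p₁ − p₀) / p₁.
PN = (0.020891 − 0.0054054) / 0.020891 = 0.015486 / 0.020891 ≈ 0.7413

PN ≈ 0.741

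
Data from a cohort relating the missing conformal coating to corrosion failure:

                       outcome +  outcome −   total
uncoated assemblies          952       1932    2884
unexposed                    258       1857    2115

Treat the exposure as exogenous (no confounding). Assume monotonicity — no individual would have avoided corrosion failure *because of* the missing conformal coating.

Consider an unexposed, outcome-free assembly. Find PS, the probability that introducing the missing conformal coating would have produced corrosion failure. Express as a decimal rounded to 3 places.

p₁ = P(outcome | exposed) = 952/2884 = 0.3301
p₀ = P(outcome | unexposed) = 258/2115 = 0.12199
Under exogeneity and monotonicity, PS = (p₁ − p₀) / (1 − p₀).
PS = (0.3301 − 0.12199) / (1 − 0.12199) = 0.20811 / 0.87801 ≈ 0.2370

PS ≈ 0.237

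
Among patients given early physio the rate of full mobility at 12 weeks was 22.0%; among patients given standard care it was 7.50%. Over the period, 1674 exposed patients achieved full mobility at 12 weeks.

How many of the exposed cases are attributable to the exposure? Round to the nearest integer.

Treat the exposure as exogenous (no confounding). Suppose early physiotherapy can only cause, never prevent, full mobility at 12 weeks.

p₁ = 0.22, p₀ = 0.075.
PN = (p₁ − p₀)/p₁ = (0.22 − 0.075) / 0.22 ≈ 0.65909.
Attributable cases ≈ PN × (exposed cases) = 0.65909 × 1674 ≈ 1103.32.

about 1103 cases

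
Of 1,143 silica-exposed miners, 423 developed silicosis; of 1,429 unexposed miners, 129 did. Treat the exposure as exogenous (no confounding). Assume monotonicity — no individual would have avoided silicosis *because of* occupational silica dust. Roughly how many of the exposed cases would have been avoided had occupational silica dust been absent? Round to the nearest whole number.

about 320 cases

p₁ = P(outcome | exposed) = 423/1143 = 0.37008
p₀ = P(outcome | unexposed) = 129/1429 = 0.090273
PN = (p₁ − p₀)/p₁ = (0.37008 − 0.090273) / 0.37008 ≈ 0.75607.
Attributable cases ≈ PN × (exposed cases) = 0.75607 × 423 ≈ 319.82.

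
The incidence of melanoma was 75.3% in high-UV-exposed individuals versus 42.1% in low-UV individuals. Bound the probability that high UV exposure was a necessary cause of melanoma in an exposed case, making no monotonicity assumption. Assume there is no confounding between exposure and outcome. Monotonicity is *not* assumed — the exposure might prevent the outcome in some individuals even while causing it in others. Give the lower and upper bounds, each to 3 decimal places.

p₁ = 0.753, p₀ = 0.421.
Under exogeneity alone the bounds on PN are max{0,(p₁−p₀)/p₁} ≤ PN ≤ min{1,(1−p₀)/p₁}.
  lower = (p₁ − p₀)/p₁ = 0.332 / 0.753 ≈ 0.4409
  upper = min{1, (1 − p₀)/p₁} = 0.579 / 0.753 ≈ 0.7689

0.441 ≤ PN ≤ 0.769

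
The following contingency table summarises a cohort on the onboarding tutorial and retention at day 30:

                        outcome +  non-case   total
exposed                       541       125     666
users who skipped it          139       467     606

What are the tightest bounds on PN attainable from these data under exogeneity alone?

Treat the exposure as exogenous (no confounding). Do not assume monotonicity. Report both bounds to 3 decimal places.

p₁ = P(outcome | exposed) = 541/666 = 0.81231
p₀ = P(outcome | unexposed) = 139/606 = 0.22937
Under exogeneity alone the bounds on PN are max{0,(p₁−p₀)/p₁} ≤ PN ≤ min{1,(1−p₀)/p₁}.
  lower = (p₁ − p₀)/p₁ = 0.58294 / 0.81231 ≈ 0.7176
  upper = min{1, (1 − p₀)/p₁} = 0.77063 / 0.81231 ≈ 0.9487

0.718 ≤ PN ≤ 0.949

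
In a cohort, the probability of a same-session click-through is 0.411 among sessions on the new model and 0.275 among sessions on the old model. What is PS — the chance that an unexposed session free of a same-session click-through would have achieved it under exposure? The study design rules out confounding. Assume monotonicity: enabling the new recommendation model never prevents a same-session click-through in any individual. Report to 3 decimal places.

Let p₁ = 0.411, p₀ = 0.275.
Under exogeneity and monotonicity, PS = (p₁ − p₀) / (1 − p₀).
PS = (0.411 − 0.275) / (1 − 0.275) = 0.136 / 0.725 ≈ 0.1876

PS ≈ 0.188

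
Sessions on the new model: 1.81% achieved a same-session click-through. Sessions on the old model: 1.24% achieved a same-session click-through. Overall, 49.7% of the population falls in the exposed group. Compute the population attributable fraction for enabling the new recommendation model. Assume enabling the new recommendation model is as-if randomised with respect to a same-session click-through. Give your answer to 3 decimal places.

PAF ≈ 0.186

p₁ = 0.0181, p₀ = 0.0124.
Overall risk P(Y=1) = π·p₁ + (1−π)·p₀ = 0.497×0.0181 + 0.503×0.0124 = 0.015233.
Under exogeneity, PAF = [P(Y=1) − p₀] / P(Y=1).
PAF = (0.015233 − 0.0124) / 0.015233 ≈ 0.1860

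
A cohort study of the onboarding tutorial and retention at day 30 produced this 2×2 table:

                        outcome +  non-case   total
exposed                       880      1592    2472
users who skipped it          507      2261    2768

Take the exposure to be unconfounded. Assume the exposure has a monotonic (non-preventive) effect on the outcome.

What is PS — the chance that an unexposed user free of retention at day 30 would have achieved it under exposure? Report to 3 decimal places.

PS ≈ 0.212

p₁ = P(outcome | exposed) = 880/2472 = 0.35599
p₀ = P(outcome | unexposed) = 507/2768 = 0.18316
Under exogeneity and monotonicity, PS = (p₁ − p₀)/(1 − p₀).
PS = (0.35599 − 0.18316) / 0.81684 ≈ 0.2116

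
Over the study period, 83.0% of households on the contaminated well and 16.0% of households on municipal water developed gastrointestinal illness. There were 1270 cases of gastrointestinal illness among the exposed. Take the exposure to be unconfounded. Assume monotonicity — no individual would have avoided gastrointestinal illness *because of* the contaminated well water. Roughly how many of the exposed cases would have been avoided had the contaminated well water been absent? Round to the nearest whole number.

about 1025 cases

p₁ = 0.83, p₀ = 0.16.
PN = (p₁ − p₀)/p₁ = (0.83 − 0.16) / 0.83 ≈ 0.80723.
Attributable cases ≈ PN × (exposed cases) = 0.80723 × 1270 ≈ 1025.18.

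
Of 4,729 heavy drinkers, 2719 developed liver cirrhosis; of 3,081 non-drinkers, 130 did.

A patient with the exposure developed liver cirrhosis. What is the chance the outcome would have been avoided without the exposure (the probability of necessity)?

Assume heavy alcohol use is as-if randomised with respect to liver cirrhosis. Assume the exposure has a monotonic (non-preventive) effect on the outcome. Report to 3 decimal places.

p₁ = P(outcome | exposed) = 2719/4729 = 0.57496
p₀ = P(outcome | unexposed) = 130/3081 = 0.042194
Under exogeneity and monotonicity, PN = (p₁ − p₀) / p₁.
PN = (0.57496 − 0.042194) / 0.57496 = 0.53277 / 0.57496 ≈ 0.9266

PN ≈ 0.927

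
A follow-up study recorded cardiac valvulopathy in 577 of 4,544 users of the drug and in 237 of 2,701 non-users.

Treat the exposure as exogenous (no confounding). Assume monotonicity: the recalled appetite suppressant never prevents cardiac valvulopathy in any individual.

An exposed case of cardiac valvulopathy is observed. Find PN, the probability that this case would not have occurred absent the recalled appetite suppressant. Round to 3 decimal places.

PN ≈ 0.309

p₁ = P(outcome | exposed) = 577/4544 = 0.12698
p₀ = P(outcome | unexposed) = 237/2701 = 0.087745
Under exogeneity and monotonicity, PN = (p₁ − p₀) / p₁.
PN = (0.12698 − 0.087745) / 0.12698 = 0.039235 / 0.12698 ≈ 0.3090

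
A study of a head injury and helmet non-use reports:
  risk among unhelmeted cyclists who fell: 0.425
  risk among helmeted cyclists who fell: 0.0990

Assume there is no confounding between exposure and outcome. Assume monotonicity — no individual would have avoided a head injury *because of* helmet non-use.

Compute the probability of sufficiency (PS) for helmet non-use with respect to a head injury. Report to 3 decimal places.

Let p₁ = 0.425, p₀ = 0.099.
Under exogeneity and monotonicity, PS = (p₁ − p₀) / (1 − p₀).
PS = (0.425 − 0.099) / (1 − 0.099) = 0.326 / 0.901 ≈ 0.3618

PS ≈ 0.362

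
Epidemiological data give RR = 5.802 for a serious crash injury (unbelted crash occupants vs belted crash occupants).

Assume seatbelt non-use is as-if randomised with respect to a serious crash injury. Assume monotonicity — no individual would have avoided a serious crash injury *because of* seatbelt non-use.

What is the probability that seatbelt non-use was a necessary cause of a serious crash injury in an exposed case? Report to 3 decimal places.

PN ≈ 0.828

Under exogeneity and monotonicity, PN = (RR − 1) / RR = 1 − 1/RR.
PN = (5.802 − 1) / 5.802 = 4.802 / 5.802 ≈ 0.8276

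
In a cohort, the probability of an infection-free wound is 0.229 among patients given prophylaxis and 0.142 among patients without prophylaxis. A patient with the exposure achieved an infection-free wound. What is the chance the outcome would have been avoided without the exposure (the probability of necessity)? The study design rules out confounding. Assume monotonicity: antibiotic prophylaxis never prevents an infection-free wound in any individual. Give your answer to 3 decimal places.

Let p₁ = 0.229, p₀ = 0.142.
Under exogeneity and monotonicity, PN = (p₁ − p₀) / p₁.
PN = (0.229 − 0.142) / 0.229 = 0.087 / 0.229 ≈ 0.3799

PN ≈ 0.380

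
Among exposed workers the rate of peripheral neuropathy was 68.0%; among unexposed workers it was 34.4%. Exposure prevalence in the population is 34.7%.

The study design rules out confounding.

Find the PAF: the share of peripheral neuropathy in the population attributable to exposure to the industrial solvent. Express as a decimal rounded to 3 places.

p₁ = 0.68, p₀ = 0.344.
Overall risk P(Y=1) = π·p₁ + (1−π)·p₀ = 0.347×0.68 + 0.653×0.344 = 0.46059.
Under exogeneity, PAF = [P(Y=1) − p₀] / P(Y=1).
PAF = (0.46059 − 0.344) / 0.46059 ≈ 0.2531

PAF ≈ 0.253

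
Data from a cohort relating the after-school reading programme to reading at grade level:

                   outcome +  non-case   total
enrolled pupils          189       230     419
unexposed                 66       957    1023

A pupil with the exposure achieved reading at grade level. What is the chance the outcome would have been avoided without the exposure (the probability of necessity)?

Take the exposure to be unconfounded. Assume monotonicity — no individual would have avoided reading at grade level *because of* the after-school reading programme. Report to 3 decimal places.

PN ≈ 0.857

p₁ = P(outcome | exposed) = 189/419 = 0.45107
p₀ = P(outcome | unexposed) = 66/1023 = 0.064516
Under exogeneity and monotonicity, PN = (p₁ − p₀)/p₁.
PN = (0.45107 − 0.064516) / 0.45107 ≈ 0.8570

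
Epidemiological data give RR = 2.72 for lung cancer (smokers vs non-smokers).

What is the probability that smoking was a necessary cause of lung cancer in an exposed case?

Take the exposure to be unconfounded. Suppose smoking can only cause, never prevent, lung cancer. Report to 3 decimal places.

PN ≈ 0.632

Under exogeneity and monotonicity, PN = (RR − 1) / RR = 1 − 1/RR.
PN = (2.72 − 1) / 2.72 = 1.72 / 2.72 ≈ 0.6324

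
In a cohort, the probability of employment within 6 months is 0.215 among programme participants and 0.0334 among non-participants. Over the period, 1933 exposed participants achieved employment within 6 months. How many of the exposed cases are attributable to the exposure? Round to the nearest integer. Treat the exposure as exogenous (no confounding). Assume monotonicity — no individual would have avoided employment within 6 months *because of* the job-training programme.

about 1633 cases

Let p₁ = 0.215, p₀ = 0.0334.
PN = (p₁ − p₀)/p₁ = (0.215 − 0.0334) / 0.215 ≈ 0.84465.
Attributable cases ≈ PN × (exposed cases) = 0.84465 × 1933 ≈ 1632.71.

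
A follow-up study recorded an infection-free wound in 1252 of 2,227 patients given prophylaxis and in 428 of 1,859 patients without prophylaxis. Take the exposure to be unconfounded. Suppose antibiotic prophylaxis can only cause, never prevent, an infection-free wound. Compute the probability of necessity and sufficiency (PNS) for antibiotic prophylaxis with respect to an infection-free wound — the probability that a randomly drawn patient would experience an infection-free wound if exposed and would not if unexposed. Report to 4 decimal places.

PNS ≈ 0.3320

p₁ = P(outcome | exposed) = 1252/2227 = 0.56219
p₀ = P(outcome | unexposed) = 428/1859 = 0.23023
Under exogeneity and monotonicity, PNS = p₁ − p₀.
PNS = 0.56219 − 0.23023 = 0.33196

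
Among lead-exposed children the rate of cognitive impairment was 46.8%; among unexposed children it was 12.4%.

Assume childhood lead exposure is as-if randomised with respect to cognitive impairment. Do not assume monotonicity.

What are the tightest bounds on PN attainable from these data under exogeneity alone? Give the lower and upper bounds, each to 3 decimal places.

p₁ = 0.468, p₀ = 0.124.
Under exogeneity alone the bounds on PN are max{0,(p₁−p₀)/p₁} ≤ PN ≤ min{1,(1−p₀)/p₁}.
  lower = (p₁ − p₀)/p₁ = 0.344 / 0.468 ≈ 0.7350
  upper = min{1, (1 − p₀)/p₁} = 0.876 / 0.468 ≈ 1.8718 → capped at 1

0.735 ≤ PN ≤ 1.000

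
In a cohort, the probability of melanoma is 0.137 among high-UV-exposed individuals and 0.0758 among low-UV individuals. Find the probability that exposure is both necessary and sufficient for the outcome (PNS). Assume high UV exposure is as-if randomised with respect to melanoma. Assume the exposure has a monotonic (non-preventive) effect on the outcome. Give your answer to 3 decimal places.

PNS ≈ 0.061

Let p₁ = 0.137, p₀ = 0.0758.
Under exogeneity and monotonicity, PNS = p₁ − p₀.
PNS = 0.137 − 0.0758 = 0.0612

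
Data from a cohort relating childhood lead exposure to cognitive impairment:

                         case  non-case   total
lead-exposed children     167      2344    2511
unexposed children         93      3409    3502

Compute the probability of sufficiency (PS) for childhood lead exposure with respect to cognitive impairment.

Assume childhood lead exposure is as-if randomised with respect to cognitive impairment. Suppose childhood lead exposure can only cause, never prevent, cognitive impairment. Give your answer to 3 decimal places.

p₁ = P(outcome | exposed) = 167/2511 = 0.066507
p₀ = P(outcome | unexposed) = 93/3502 = 0.026556
Under exogeneity and monotonicity, PS = (p₁ − p₀)/(1 − p₀).
PS = (0.066507 − 0.026556) / 0.97344 ≈ 0.0410

PS ≈ 0.041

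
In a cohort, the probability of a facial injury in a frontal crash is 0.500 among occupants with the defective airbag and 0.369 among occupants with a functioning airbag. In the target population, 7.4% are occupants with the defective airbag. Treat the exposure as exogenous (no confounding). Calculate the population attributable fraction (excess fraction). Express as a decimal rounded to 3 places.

PAF ≈ 0.026

Let p₁ = 0.5, p₀ = 0.369.
Overall risk P(Y=1) = π·p₁ + (1−π)·p₀ = 0.074×0.5 + 0.926×0.369 = 0.37869.
Under exogeneity, PAF = [P(Y=1) − p₀] / P(Y=1).
PAF = (0.37869 − 0.369) / 0.37869 ≈ 0.0256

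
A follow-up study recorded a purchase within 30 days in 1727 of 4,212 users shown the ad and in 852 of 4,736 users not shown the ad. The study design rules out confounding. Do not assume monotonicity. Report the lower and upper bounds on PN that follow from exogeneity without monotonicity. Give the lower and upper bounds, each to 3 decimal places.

0.561 ≤ PN ≤ 1.000

p₁ = P(outcome | exposed) = 1727/4212 = 0.41002
p₀ = P(outcome | unexposed) = 852/4736 = 0.1799
Under exogeneity alone the bounds on PN are max{0,(p₁−p₀)/p₁} ≤ PN ≤ min{1,(1−p₀)/p₁}.
  lower = (p₁ − p₀)/p₁ = 0.23012 / 0.41002 ≈ 0.5612
  upper = min{1, (1 − p₀)/p₁} = 0.8201 / 0.41002 ≈ 2.0002 → capped at 1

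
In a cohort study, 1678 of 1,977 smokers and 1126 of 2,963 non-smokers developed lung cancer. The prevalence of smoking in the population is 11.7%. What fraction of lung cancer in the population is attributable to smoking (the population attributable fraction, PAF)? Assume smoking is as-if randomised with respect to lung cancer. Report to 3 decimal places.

PAF ≈ 0.126

p₁ = P(outcome | exposed) = 1678/1977 = 0.84876
p₀ = P(outcome | unexposed) = 1126/2963 = 0.38002
Overall risk P(Y=1) = π·p₁ + (1−π)·p₀ = 0.117×0.84876 + 0.883×0.38002 = 0.43486.
Under exogeneity, PAF = [P(Y=1) − p₀] / P(Y=1).
PAF = (0.43486 − 0.38002) / 0.43486 ≈ 0.1261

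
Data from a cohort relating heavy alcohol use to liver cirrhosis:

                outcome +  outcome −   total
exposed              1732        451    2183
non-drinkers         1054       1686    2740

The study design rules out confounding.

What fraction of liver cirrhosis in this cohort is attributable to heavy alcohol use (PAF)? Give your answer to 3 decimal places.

PAF ≈ 0.320

p₁ = P(outcome | exposed) = 1732/2183 = 0.7934
p₀ = P(outcome | unexposed) = 1054/2740 = 0.38467
Exposure prevalence π = 2183/4923 = 0.44343; overall risk P(Y=1) = 0.56592.
Under exogeneity, PAF = [P(Y=1) − p₀]/P(Y=1).
PAF = (0.56592 − 0.38467) / 0.56592 ≈ 0.3203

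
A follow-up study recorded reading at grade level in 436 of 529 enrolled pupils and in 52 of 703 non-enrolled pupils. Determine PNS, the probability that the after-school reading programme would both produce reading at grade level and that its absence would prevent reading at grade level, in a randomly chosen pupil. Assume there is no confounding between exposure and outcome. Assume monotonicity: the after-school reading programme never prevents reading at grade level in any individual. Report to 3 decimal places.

p₁ = P(outcome | exposed) = 436/529 = 0.8242
p₀ = P(outcome | unexposed) = 52/703 = 0.073969
Under exogeneity and monotonicity, PNS = p₁ − p₀.
PNS = 0.8242 − 0.073969 = 0.75023

PNS ≈ 0.750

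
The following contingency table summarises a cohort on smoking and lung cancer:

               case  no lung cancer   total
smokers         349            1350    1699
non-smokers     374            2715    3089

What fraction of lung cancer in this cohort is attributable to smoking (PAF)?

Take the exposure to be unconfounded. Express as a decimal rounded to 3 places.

PAF ≈ 0.198

p₁ = P(outcome | exposed) = 349/1699 = 0.20541
p₀ = P(outcome | unexposed) = 374/3089 = 0.12107
Exposure prevalence π = 1699/4788 = 0.35485; overall risk P(Y=1) = 0.151.
Under exogeneity, PAF = [P(Y=1) − p₀]/P(Y=1).
PAF = (0.151 − 0.12107) / 0.151 ≈ 0.1982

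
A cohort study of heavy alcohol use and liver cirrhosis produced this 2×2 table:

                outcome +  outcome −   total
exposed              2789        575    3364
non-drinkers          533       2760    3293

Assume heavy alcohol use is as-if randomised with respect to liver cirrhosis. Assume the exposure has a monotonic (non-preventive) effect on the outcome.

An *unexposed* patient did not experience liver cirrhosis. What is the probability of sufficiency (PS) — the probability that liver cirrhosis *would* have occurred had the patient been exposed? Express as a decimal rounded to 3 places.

PS ≈ 0.796

p₁ = P(outcome | exposed) = 2789/3364 = 0.82907
p₀ = P(outcome | unexposed) = 533/3293 = 0.16186
Under exogeneity and monotonicity, PS = (p₁ − p₀)/(1 − p₀).
PS = (0.82907 − 0.16186) / 0.83814 ≈ 0.7961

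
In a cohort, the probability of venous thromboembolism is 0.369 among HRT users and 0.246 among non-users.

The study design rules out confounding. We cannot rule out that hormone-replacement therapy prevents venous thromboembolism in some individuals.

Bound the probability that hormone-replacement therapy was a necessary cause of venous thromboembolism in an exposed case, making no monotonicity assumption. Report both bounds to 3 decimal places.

0.333 ≤ PN ≤ 1.000

Let p₁ = 0.369, p₀ = 0.246.
Under exogeneity alone the bounds on PN are max{0,(p₁−p₀)/p₁} ≤ PN ≤ min{1,(1−p₀)/p₁}.
  lower = (p₁ − p₀)/p₁ = 0.123 / 0.369 ≈ 0.3333
  upper = min{1, (1 − p₀)/p₁} = 0.754 / 0.369 ≈ 2.0434 → capped at 1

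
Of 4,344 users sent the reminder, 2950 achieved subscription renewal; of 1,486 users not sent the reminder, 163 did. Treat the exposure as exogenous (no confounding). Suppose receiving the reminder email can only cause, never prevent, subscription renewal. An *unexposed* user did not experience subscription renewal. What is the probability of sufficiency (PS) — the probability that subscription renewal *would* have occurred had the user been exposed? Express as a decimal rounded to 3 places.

PS ≈ 0.640

p₁ = P(outcome | exposed) = 2950/4344 = 0.6791
p₀ = P(outcome | unexposed) = 163/1486 = 0.10969
Under exogeneity and monotonicity, PS = (p₁ − p₀) / (1 − p₀).
PS = (0.6791 − 0.10969) / (1 − 0.10969) = 0.56941 / 0.89031 ≈ 0.6396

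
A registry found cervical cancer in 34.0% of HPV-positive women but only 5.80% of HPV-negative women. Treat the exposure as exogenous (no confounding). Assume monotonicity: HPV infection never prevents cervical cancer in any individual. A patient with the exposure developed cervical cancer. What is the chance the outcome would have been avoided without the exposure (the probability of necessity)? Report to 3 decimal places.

p₁ = 0.34, p₀ = 0.058.
Under exogeneity and monotonicity, PN = (p₁ − p₀) / p₁.
PN = (0.34 − 0.058) / 0.34 = 0.282 / 0.34 ≈ 0.8294

PN ≈ 0.829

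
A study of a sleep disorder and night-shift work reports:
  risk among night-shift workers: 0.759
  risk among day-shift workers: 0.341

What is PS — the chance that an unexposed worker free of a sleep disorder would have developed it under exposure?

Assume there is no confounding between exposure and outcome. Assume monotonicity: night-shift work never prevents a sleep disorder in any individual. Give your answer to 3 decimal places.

Let p₁ = 0.759, p₀ = 0.341.
Under exogeneity and monotonicity, PS = (p₁ − p₀) / (1 − p₀).
PS = (0.759 − 0.341) / (1 − 0.341) = 0.418 / 0.659 ≈ 0.6343

PS ≈ 0.634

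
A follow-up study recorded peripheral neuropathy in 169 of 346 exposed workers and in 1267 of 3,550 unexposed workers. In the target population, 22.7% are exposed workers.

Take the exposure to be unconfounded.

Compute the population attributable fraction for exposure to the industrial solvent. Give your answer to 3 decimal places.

p₁ = P(outcome | exposed) = 169/346 = 0.48844
p₀ = P(outcome | unexposed) = 1267/3550 = 0.3569
Overall risk P(Y=1) = π·p₁ + (1−π)·p₀ = 0.227×0.48844 + 0.773×0.3569 = 0.38676.
Under exogeneity, PAF = [P(Y=1) − p₀] / P(Y=1).
PAF = (0.38676 − 0.3569) / 0.38676 ≈ 0.0772

PAF ≈ 0.077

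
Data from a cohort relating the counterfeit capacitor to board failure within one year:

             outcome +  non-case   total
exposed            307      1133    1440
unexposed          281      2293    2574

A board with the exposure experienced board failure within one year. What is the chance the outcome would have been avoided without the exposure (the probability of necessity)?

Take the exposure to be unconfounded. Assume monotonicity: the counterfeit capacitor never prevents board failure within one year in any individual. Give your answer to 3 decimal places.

PN ≈ 0.488

p₁ = P(outcome | exposed) = 307/1440 = 0.21319
p₀ = P(outcome | unexposed) = 281/2574 = 0.10917
Under exogeneity and monotonicity, PN = (p₁ − p₀) / p₁.
PN = (0.21319 − 0.10917) / 0.21319 = 0.10403 / 0.21319 ≈ 0.4879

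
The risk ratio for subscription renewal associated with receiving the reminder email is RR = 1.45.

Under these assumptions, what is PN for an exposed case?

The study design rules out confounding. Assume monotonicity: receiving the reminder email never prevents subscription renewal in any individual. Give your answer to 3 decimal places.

Under exogeneity and monotonicity, PN = (RR − 1) / RR = 1 − 1/RR.
PN = (1.45 − 1) / 1.45 = 0.45 / 1.45 ≈ 0.3103

PN ≈ 0.310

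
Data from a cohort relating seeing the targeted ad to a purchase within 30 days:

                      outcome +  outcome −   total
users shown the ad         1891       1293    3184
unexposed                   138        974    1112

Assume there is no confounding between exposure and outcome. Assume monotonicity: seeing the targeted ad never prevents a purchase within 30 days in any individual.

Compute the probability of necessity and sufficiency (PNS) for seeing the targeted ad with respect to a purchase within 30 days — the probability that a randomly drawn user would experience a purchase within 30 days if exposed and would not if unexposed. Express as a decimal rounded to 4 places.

PNS ≈ 0.4698

p₁ = P(outcome | exposed) = 1891/3184 = 0.59391
p₀ = P(outcome | unexposed) = 138/1112 = 0.1241
Under exogeneity and monotonicity, PNS = p₁ − p₀.
PNS = 0.59391 − 0.1241 = 0.46981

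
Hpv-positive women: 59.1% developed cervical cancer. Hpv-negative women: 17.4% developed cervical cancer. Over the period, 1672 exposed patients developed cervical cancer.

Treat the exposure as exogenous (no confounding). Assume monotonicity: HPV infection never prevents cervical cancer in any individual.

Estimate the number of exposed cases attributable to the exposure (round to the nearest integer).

p₁ = 0.591, p₀ = 0.174.
PN = (p₁ − p₀)/p₁ = (0.591 − 0.174) / 0.591 ≈ 0.70558.
Attributable cases ≈ PN × (exposed cases) = 0.70558 × 1672 ≈ 1179.74.

about 1180 cases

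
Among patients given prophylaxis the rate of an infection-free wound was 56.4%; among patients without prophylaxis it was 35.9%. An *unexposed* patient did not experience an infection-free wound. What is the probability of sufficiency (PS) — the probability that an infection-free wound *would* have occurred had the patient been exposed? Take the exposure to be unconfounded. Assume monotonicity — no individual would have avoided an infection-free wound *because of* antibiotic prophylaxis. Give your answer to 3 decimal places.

PS ≈ 0.320

p₁ = 0.564, p₀ = 0.359.
Under exogeneity and monotonicity, PS = (p₁ − p₀) / (1 − p₀).
PS = (0.564 − 0.359) / (1 − 0.359) = 0.205 / 0.641 ≈ 0.3198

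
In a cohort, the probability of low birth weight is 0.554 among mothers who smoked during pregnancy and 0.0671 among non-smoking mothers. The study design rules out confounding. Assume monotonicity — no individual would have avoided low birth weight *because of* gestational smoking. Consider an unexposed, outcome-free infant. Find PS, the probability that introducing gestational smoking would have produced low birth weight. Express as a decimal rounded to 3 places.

Let p₁ = 0.554, p₀ = 0.0671.
Under exogeneity and monotonicity, PS = (p₁ − p₀) / (1 − p₀).
PS = (0.554 − 0.0671) / (1 − 0.0671) = 0.4869 / 0.9329 ≈ 0.5219

PS ≈ 0.522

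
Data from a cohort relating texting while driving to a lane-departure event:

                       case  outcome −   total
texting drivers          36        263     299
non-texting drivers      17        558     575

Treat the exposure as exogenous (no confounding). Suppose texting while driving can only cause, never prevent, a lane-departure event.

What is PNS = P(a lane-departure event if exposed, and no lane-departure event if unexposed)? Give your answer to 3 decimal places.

p₁ = P(outcome | exposed) = 36/299 = 0.1204
p₀ = P(outcome | unexposed) = 17/575 = 0.029565
Under exogeneity and monotonicity, PNS = p₁ − p₀.
PNS = 0.1204 − 0.029565 = 0.090836

PNS ≈ 0.091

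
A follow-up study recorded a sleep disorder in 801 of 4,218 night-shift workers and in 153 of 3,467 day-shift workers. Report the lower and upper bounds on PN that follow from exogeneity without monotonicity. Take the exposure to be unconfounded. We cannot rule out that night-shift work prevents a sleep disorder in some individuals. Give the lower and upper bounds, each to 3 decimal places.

0.768 ≤ PN ≤ 1.000

p₁ = P(outcome | exposed) = 801/4218 = 0.1899
p₀ = P(outcome | unexposed) = 153/3467 = 0.04413
Under exogeneity alone the bounds on PN are max{0,(p₁−p₀)/p₁} ≤ PN ≤ min{1,(1−p₀)/p₁}.
  lower = (p₁ − p₀)/p₁ = 0.14577 / 0.1899 ≈ 0.7676
  upper = min{1, (1 − p₀)/p₁} = 0.95587 / 0.1899 ≈ 5.0335 → capped at 1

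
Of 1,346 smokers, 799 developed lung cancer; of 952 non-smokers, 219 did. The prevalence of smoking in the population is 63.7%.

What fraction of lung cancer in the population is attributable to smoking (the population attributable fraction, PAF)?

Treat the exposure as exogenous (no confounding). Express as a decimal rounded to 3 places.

p₁ = P(outcome | exposed) = 799/1346 = 0.59361
p₀ = P(outcome | unexposed) = 219/952 = 0.23004
Overall risk P(Y=1) = π·p₁ + (1−π)·p₀ = 0.637×0.59361 + 0.363×0.23004 = 0.46164.
Under exogeneity, PAF = [P(Y=1) − p₀] / P(Y=1).
PAF = (0.46164 − 0.23004) / 0.46164 ≈ 0.5017

PAF ≈ 0.502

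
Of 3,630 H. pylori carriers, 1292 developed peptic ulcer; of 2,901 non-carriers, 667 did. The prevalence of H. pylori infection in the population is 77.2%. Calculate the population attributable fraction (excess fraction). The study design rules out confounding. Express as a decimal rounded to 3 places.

PAF ≈ 0.297

p₁ = P(outcome | exposed) = 1292/3630 = 0.35592
p₀ = P(outcome | unexposed) = 667/2901 = 0.22992
Overall risk P(Y=1) = π·p₁ + (1−π)·p₀ = 0.772×0.35592 + 0.228×0.22992 = 0.32719.
Under exogeneity, PAF = [P(Y=1) − p₀] / P(Y=1).
PAF = (0.32719 − 0.22992) / 0.32719 ≈ 0.2973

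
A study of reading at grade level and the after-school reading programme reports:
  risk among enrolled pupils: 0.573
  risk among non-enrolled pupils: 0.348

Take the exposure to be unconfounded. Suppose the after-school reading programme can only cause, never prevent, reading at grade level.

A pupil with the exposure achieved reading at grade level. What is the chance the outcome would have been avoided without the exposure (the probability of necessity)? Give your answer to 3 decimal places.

PN ≈ 0.393

Let p₁ = 0.573, p₀ = 0.348.
Under exogeneity and monotonicity, PN = (p₁ − p₀) / p₁.
PN = (0.573 − 0.348) / 0.573 = 0.225 / 0.573 ≈ 0.3927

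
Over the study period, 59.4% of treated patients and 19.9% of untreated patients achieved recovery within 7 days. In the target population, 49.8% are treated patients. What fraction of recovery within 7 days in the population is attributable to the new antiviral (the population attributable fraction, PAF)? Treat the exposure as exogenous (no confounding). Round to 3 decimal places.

PAF ≈ 0.497

p₁ = 0.594, p₀ = 0.199.
Overall risk P(Y=1) = π·p₁ + (1−π)·p₀ = 0.498×0.594 + 0.502×0.199 = 0.39571.
Under exogeneity, PAF = [P(Y=1) − p₀] / P(Y=1).
PAF = (0.39571 − 0.199) / 0.39571 ≈ 0.4971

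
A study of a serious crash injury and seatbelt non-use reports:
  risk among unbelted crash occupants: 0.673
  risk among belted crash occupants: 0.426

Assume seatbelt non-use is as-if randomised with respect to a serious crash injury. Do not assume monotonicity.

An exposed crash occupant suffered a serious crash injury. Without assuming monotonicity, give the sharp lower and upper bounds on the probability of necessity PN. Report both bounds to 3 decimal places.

Let p₁ = 0.673, p₀ = 0.426.
Under exogeneity alone the bounds on PN are max{0,(p₁−p₀)/p₁} ≤ PN ≤ min{1,(1−p₀)/p₁}.
  lower = (p₁ − p₀)/p₁ = 0.247 / 0.673 ≈ 0.3670
  upper = min{1, (1 − p₀)/p₁} = 0.574 / 0.673 ≈ 0.8529

0.367 ≤ PN ≤ 0.853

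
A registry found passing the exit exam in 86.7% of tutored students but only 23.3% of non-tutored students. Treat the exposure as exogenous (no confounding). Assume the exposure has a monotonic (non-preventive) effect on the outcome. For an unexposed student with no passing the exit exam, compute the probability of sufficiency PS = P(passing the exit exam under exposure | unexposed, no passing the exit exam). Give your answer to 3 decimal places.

p₁ = 0.867, p₀ = 0.233.
Under exogeneity and monotonicity, PS = (p₁ − p₀) / (1 − p₀).
PS = (0.867 − 0.233) / (1 − 0.233) = 0.634 / 0.767 ≈ 0.8266

PS ≈ 0.827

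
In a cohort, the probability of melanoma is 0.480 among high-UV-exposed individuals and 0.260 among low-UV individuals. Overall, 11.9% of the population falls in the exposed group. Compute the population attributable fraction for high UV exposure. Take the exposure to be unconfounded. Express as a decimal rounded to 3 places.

Let p₁ = 0.48, p₀ = 0.26.
Overall risk P(Y=1) = π·p₁ + (1−π)·p₀ = 0.119×0.48 + 0.881×0.26 = 0.28618.
Under exogeneity, PAF = [P(Y=1) − p₀] / P(Y=1).
PAF = (0.28618 − 0.26) / 0.28618 ≈ 0.0915

PAF ≈ 0.091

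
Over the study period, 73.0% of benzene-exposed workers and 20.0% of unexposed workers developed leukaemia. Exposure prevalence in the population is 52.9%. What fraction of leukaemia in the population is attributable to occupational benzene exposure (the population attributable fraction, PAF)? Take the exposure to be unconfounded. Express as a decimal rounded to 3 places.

PAF ≈ 0.584

p₁ = 0.73, p₀ = 0.2.
Overall risk P(Y=1) = π·p₁ + (1−π)·p₀ = 0.529×0.73 + 0.471×0.2 = 0.48037.
Under exogeneity, PAF = [P(Y=1) − p₀] / P(Y=1).
PAF = (0.48037 − 0.2) / 0.48037 ≈ 0.5837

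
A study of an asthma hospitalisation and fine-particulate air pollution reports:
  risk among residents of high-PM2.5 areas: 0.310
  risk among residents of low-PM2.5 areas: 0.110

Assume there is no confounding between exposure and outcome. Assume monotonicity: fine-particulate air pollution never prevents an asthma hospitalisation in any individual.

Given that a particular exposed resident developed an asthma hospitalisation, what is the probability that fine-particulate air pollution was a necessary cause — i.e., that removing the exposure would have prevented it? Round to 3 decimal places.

Let p₁ = 0.31, p₀ = 0.11.
Under exogeneity and monotonicity, PN = (p₁ − p₀) / p₁.
PN = (0.31 − 0.11) / 0.31 = 0.2 / 0.31 ≈ 0.6452

PN ≈ 0.645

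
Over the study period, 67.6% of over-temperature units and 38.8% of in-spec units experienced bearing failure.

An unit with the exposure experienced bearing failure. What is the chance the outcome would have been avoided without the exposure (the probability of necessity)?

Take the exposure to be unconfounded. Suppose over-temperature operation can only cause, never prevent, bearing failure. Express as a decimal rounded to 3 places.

PN ≈ 0.426

p₁ = 0.676, p₀ = 0.388.
Under exogeneity and monotonicity, PN = (p₁ − p₀) / p₁.
PN = (0.676 − 0.388) / 0.676 = 0.288 / 0.676 ≈ 0.4260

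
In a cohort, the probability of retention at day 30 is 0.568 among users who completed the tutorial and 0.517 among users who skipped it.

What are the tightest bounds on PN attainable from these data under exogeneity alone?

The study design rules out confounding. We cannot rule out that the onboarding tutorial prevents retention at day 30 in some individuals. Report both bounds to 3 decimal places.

0.090 ≤ PN ≤ 0.850

Let p₁ = 0.568, p₀ = 0.517.
Under exogeneity alone the bounds on PN are max{0,(p₁−p₀)/p₁} ≤ PN ≤ min{1,(1−p₀)/p₁}.
  lower = (p₁ − p₀)/p₁ = 0.051 / 0.568 ≈ 0.0898
  upper = min{1, (1 − p₀)/p₁} = 0.483 / 0.568 ≈ 0.8504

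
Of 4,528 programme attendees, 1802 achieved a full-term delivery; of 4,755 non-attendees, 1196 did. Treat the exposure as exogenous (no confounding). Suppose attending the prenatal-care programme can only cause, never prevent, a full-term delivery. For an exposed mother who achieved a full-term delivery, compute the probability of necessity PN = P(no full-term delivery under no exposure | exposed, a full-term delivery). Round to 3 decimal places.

PN ≈ 0.368

p₁ = P(outcome | exposed) = 1802/4528 = 0.39797
p₀ = P(outcome | unexposed) = 1196/4755 = 0.25152
Under exogeneity and monotonicity, PN = (p₁ − p₀) / p₁.
PN = (0.39797 − 0.25152) / 0.39797 = 0.14644 / 0.39797 ≈ 0.3680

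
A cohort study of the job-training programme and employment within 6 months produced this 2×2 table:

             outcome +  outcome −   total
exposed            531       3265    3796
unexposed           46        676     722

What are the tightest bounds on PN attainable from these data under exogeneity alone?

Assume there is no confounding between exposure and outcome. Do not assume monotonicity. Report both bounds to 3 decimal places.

0.545 ≤ PN ≤ 1.000

p₁ = P(outcome | exposed) = 531/3796 = 0.13988
p₀ = P(outcome | unexposed) = 46/722 = 0.063712
Under exogeneity alone the bounds on PN are max{0,(p₁−p₀)/p₁} ≤ PN ≤ min{1,(1−p₀)/p₁}.
  lower = (p₁ − p₀)/p₁ = 0.076172 / 0.13988 ≈ 0.5445
  upper = min{1, (1 − p₀)/p₁} = 0.93629 / 0.13988 ≈ 6.6933 → capped at 1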